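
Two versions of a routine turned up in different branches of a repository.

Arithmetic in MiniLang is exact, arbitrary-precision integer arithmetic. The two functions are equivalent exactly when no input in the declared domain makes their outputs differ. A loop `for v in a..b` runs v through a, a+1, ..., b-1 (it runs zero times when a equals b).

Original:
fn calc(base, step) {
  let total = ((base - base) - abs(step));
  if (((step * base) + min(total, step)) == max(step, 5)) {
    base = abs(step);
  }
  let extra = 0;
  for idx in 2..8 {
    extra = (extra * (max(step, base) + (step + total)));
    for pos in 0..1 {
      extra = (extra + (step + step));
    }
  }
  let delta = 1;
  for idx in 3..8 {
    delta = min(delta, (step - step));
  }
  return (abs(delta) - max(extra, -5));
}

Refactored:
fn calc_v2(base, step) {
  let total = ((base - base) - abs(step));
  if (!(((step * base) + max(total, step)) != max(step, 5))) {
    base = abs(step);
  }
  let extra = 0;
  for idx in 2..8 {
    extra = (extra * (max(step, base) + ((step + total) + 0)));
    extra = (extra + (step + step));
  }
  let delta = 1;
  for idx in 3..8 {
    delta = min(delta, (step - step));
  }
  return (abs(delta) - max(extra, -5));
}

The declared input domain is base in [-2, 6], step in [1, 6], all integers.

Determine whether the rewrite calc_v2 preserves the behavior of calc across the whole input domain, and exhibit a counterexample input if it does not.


Try base=4, step=1.
calc: total=-1, then (((step * base) + min(total, step)) == max(step, 5)) is false, then extra=0, then (idx=2), then extra=0, then (pos=0), then extra=2, then (idx=3), then extra=8, then (pos=0), then extra=10, then (idx=4), then extra=40, then (pos=0), then extra=42, then (idx=5), then extra=168, then (pos=0), then extra=170, then (idx=6), then extra=680, then (pos=0), then extra=682, then (idx=7), then extra=2728, then (pos=0), then extra=2730, then delta=1, then (idx=3), then delta=0, then (idx=4), then delta=0, then (idx=5), then delta=0, then (idx=6), then delta=0, then (idx=7), then delta=0, then returns -2730
calc_v2: total=-1, then (!(((step * base) + max(total, step)) != max(step, 5))) is true, then base=1, then extra=0, then (idx=2), then extra=0, then extra=2, then (idx=3), then extra=2, then extra=4, then (idx=4), then extra=4, then extra=6, then (idx=5), then extra=6, then extra=8, then (idx=6), then extra=8, then extra=10, then (idx=7), then extra=10, then extra=12, then delta=1, then (idx=3), then delta=0, then (idx=4), then delta=0, then (idx=5), then delta=0, then (idx=6), then delta=0, then (idx=7), then delta=0, then returns -12
-2730 vs -12 — the two versions disagree here.
verdict: not equivalent; witness: base=4, step=1


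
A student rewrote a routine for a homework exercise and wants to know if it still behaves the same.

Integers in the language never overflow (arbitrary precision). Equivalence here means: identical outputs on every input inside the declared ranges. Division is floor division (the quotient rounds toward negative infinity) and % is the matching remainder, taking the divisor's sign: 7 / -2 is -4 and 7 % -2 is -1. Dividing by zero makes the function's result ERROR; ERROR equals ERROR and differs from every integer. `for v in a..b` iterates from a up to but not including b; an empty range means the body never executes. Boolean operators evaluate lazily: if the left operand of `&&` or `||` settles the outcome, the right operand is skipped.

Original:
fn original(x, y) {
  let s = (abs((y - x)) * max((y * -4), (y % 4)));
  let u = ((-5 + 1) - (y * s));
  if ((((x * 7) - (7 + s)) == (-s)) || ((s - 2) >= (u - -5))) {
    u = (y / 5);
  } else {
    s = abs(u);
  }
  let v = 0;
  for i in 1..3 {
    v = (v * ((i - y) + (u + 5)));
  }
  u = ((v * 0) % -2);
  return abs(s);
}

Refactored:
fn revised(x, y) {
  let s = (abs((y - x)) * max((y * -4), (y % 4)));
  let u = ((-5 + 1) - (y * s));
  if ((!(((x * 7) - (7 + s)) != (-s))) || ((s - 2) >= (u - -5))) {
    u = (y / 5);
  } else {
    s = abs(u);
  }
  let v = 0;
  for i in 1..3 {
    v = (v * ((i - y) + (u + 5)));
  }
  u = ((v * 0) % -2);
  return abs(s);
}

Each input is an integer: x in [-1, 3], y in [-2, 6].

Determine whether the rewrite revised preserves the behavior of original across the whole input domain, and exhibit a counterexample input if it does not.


Reading the diff, among the changes: comparison usage differs, and boolean connective usage differs.
One worked example (x=3, y=4) — original: s=0, then u=-4, then ((((x * 7) - (7 + s)) == (-s)) || ((s - 2) >= (u - -5))) is false, then s=4, then v=0, then (i=1), then v=0, then (i=2), then v=0, then u=0, then returns 4; revised: s=0, then u=-4, then ((!(((x * 7) - (7 + s)) != (-s))) || ((s - 2) >= (u - -5))) is false, then s=4, then v=0, then (i=1), then v=0, then (i=2), then v=0, then u=0, then returns 4; agreement on 4.
Checked all 45 inputs in the declared domain: the outputs agree on every one.
verdict: equivalent


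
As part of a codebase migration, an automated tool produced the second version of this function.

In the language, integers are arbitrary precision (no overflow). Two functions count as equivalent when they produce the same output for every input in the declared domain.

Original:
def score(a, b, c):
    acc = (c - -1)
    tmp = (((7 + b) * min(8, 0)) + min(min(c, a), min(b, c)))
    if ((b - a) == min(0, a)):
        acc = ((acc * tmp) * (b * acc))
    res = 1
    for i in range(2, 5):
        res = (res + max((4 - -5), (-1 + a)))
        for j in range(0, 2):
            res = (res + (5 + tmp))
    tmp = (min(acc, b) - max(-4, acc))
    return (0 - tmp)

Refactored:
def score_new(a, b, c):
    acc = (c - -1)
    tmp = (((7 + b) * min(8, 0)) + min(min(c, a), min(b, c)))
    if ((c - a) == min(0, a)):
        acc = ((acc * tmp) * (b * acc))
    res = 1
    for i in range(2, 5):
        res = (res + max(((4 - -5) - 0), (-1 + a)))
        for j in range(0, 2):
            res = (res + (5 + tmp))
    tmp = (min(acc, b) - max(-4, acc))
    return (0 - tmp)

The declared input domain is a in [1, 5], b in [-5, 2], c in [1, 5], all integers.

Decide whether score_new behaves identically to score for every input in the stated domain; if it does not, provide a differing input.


Try a=1, b=-5, c=1.
score: acc=2, then tmp=-5, then ((b - a) == min(0, a)) is false, then res=1, then (i=2), then res=10, then (j=0), then res=10, then (j=1), then res=10, then (i=3), then res=19, then (j=0), then res=19, then (j=1), then res=19, then (i=4), then res=28, then (j=0), then res=28, then (j=1), then res=28, then tmp=-7, then returns 7
score_new: acc=2, then tmp=-5, then ((c - a) == min(0, a)) is true, then acc=100, then res=1, then (i=2), then res=10, then (j=0), then res=10, then (j=1), then res=10, then (i=3), then res=19, then (j=0), then res=19, then (j=1), then res=19, then (i=4), then res=28, then (j=0), then res=28, then (j=1), then res=28, then tmp=-105, then returns 105
7 against 105: the behavior changed.
verdict: not equivalent; witness: a=1, b=-5, c=1


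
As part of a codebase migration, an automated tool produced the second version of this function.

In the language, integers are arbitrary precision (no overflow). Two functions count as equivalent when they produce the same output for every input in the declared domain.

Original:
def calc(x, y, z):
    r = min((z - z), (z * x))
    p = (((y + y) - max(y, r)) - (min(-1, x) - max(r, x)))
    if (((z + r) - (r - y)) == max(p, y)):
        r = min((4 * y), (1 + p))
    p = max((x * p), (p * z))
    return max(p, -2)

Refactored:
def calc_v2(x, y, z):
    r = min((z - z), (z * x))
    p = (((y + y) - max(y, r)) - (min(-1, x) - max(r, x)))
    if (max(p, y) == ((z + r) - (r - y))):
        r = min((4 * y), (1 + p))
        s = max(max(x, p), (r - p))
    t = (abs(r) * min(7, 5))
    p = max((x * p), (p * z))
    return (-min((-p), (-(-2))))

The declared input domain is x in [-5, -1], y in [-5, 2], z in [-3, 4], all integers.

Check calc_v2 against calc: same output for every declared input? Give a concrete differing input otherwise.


Behavior is preserved: although min/max/abs usage differs, arithmetic usage differs, local variable names differ, constant usage differs, statement counts differ, the outputs never diverge.
Tracing x=-1, y=-3, z=3: calc: r=-3, then p=-3, then (((z + r) - (r - y)) == max(p, y)) is false, then p=3, then returns 3 | calc_v2: r=-3, then p=-3, then (max(p, y) == ((z + r) - (r - y))) is false, then t=15, then p=3, then returns 3 — matching result 3.
Sweeping the whole domain (320 inputs) finds no disagreement.
verdict: equivalent


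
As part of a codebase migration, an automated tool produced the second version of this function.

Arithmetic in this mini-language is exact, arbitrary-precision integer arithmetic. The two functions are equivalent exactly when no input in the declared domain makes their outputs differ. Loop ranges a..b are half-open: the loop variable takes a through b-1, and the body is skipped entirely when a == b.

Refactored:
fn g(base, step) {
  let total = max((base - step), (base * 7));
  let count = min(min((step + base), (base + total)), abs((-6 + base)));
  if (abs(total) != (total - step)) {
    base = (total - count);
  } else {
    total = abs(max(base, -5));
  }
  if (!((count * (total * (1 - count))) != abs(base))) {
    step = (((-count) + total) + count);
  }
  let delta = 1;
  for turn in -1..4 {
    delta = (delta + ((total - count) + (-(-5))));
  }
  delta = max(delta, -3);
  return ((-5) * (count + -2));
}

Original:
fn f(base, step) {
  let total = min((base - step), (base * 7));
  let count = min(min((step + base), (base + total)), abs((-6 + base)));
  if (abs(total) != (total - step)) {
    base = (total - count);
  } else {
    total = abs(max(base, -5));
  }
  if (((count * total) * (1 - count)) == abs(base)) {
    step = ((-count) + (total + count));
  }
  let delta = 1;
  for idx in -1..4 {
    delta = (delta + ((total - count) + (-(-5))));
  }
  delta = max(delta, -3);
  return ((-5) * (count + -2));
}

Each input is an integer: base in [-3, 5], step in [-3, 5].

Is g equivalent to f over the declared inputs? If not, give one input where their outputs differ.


Take base=-3, step=-3.
f: total=-21, then count=-24, then (abs(total) != (total - step)) is true, then base=3, then (((count * total) * (1 - count)) == abs(base)) is false, then delta=1, then (idx=-1), then delta=9, then (idx=0), then delta=17, then (idx=1), then delta=25, then (idx=2), then delta=33, then (idx=3), then delta=41, then delta=41, then returns 130
g: total=0, then count=-6, then (abs(total) != (total - step)) is true, then base=6, then (!((count * (total * (1 - count))) != abs(base))) is false, then delta=1, then (turn=-1), then delta=12, then (turn=0), then delta=23, then (turn=1), then delta=34, then (turn=2), then delta=45, then (turn=3), then delta=56, then delta=56, then returns 40
130 != 40, so the rewrite changes behavior.
verdict: not equivalent; witness: base=-3, step=-3


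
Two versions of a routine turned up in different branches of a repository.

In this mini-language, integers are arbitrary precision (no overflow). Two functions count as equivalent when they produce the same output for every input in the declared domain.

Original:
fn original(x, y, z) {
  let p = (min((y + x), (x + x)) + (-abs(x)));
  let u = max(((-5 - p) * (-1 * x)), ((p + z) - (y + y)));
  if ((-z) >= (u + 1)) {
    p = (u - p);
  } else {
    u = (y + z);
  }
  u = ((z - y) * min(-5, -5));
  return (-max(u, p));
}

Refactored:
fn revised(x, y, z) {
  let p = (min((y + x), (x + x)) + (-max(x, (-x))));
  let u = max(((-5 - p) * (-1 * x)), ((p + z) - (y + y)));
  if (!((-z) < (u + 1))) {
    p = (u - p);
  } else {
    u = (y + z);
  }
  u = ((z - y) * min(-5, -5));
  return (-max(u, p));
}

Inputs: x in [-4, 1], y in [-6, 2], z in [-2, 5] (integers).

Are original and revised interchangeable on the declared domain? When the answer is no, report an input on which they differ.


Behavior is preserved: although comparison usage differs; and min/max/abs usage differs; and boolean connective usage differs, the outputs never diverge.
As a probe, take x=-3, y=0, z=2: original runs p=-9, then u=12, then ((-z) >= (u + 1)) is false, then u=2, then u=-10, then returns 9; revised runs p=-9, then u=12, then (!((-z) < (u + 1))) is false, then u=2, then u=-10, then returns 9; both end at 9.
Across all 432 domain points the two functions coincide.
verdict: equivalent


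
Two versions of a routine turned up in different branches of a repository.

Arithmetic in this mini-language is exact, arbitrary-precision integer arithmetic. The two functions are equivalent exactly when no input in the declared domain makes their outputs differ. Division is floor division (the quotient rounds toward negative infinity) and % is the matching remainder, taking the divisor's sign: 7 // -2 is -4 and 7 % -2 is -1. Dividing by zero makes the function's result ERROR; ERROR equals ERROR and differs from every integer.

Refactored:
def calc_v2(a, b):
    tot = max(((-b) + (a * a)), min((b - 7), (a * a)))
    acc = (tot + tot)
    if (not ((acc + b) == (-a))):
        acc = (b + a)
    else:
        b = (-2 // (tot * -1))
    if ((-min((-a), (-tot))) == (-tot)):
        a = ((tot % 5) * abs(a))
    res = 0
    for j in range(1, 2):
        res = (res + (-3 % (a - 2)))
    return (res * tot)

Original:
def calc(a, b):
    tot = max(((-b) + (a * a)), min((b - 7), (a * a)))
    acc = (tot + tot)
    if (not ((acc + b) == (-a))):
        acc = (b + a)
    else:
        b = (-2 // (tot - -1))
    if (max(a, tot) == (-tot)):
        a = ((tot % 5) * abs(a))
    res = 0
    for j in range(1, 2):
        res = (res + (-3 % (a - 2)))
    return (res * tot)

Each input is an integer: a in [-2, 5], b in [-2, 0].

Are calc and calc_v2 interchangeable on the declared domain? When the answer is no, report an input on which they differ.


Evaluate both at a=0, b=0.
calc: tot = 0; acc = 0; (not ((acc + b) == (-a))) -> false; b = -2; (max(a, tot) == (-tot)) -> true; a = 0; res = 0; [j=1]; res = -1; return 0
calc_v2: tot = 0; acc = 0; (not ((acc + b) == (-a))) -> false; division by zero -> ERROR
0 != ERROR, so the rewrite changes behavior.
verdict: not equivalent; witness: a=0, b=0


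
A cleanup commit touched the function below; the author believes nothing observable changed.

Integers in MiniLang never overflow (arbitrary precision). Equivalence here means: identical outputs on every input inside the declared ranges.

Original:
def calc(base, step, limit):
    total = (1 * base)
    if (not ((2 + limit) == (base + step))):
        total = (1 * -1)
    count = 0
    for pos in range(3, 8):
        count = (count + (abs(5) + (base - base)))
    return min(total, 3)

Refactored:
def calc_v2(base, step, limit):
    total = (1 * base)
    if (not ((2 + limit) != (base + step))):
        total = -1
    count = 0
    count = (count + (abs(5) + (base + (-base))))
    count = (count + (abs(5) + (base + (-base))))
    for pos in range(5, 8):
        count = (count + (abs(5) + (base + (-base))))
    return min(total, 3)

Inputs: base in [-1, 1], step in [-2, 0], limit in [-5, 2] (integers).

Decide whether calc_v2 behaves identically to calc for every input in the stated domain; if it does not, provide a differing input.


At base=0, step=-2, limit=-5: calc gives -1, calc_v2 gives 0.
verdict: not equivalent; witness: base=0, step=-2, limit=-5


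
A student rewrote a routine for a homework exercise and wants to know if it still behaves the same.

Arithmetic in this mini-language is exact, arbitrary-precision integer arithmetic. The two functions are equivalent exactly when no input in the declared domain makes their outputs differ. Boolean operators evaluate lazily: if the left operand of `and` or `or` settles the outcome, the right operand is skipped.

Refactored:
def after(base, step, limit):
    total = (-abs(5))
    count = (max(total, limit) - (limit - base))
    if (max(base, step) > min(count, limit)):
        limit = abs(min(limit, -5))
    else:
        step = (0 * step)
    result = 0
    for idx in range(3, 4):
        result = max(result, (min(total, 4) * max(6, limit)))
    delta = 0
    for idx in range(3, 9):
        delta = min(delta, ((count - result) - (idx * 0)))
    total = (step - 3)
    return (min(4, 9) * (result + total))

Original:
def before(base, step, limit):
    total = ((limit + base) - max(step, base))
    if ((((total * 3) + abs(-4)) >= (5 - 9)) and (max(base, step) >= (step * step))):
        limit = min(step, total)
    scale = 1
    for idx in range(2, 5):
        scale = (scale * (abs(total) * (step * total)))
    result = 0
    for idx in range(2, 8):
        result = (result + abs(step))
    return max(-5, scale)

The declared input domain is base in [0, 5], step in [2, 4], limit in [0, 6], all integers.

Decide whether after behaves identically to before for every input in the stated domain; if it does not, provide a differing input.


Take base=0, step=2, limit=0.
before: total becomes -2; next ((((total * 3) + abs(-4)) >= (5 - 9)) and (max(base, step) >= (step * step))) evaluates to false; next scale becomes 1; next at idx=2:; next scale becomes -8; next at idx=3:; next scale becomes 64; next at idx=4:; next scale becomes -512; next result becomes 0; next at idx=2:; next result becomes 2; next at idx=3:; next result becomes 4; next at idx=4:; next result becomes 6; next at idx=5:; next result becomes 8; next at idx=6:; next result becomes 10; next at idx=7:; next result becomes 12; next final value -5
after: total becomes -5; next count becomes 0; next (max(base, step) > min(count, limit)) evaluates to true; next limit becomes 5; next result becomes 0; next at idx=3:; next result becomes 0; next delta becomes 0; next at idx=3:; next delta becomes 0; next at idx=4:; next delta becomes 0; next at idx=5:; next delta becomes 0; next at idx=6:; next delta becomes 0; next at idx=7:; next delta becomes 0; next at idx=8:; next delta becomes 0; next total becomes -1; next final value -4
-5 and -4 differ, so these are not the same function on this domain.
verdict: not equivalent; witness: base=0, step=2, limit=0


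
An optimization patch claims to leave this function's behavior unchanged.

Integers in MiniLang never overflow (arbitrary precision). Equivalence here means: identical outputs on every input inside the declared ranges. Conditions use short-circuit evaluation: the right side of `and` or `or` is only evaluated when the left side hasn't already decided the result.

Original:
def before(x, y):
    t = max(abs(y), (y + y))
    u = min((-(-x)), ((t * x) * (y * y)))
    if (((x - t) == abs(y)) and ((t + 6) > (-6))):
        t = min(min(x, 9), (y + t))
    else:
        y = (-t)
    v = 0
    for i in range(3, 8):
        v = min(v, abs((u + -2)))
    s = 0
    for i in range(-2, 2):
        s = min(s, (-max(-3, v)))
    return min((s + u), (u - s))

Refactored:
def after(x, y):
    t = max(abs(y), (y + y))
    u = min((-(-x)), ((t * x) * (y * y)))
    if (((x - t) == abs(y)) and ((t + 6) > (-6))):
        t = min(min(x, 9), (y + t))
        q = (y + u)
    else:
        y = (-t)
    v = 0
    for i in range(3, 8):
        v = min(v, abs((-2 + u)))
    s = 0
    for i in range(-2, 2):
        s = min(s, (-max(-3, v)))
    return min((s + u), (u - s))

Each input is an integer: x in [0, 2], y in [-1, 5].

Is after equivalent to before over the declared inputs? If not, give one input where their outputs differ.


Differences: local variable names differ, and statement counts differ, and arithmetic usage differs — yet all 21 inputs agree.
verdict: equivalent


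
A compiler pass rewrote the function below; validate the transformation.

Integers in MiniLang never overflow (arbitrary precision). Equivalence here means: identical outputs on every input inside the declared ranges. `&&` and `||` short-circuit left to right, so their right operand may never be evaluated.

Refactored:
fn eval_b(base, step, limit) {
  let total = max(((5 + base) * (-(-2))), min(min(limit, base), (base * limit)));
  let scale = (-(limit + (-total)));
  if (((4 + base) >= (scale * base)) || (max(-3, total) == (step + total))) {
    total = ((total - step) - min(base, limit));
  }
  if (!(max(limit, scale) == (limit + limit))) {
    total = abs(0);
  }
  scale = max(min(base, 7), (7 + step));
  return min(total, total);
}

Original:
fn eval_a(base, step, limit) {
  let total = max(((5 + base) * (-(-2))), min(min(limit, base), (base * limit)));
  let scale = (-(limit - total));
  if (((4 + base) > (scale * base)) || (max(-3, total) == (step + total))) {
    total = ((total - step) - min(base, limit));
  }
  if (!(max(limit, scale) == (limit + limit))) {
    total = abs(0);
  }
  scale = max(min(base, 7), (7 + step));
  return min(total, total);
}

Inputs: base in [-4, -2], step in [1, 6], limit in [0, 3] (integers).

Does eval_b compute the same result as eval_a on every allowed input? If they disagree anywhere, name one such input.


The edit looks behavioral (`((4 + base) > (scale * base))` became `((4 + base) >= (scale * base))`), but over these ranges it never changes the outcome.
One worked example (base=-4, step=3, limit=3) — eval_a: total becomes 2; next scale becomes -1; next (((4 + base) > (scale * base)) || (max(-3, total) == (step + total))) evaluates to false; next (!(max(limit, scale) == (limit + limit))) evaluates to true; next total becomes 0; next scale becomes 10; next final value 0; eval_b: total becomes 2; next scale becomes -1; next (((4 + base) >= (scale * base)) || (max(-3, total) == (step + total))) evaluates to false; next (!(max(limit, scale) == (limit + limit))) evaluates to true; next total becomes 0; next scale becomes 10; next final value 0; agreement on 0.
Across all 72 domain points the two functions coincide.
verdict: equivalent


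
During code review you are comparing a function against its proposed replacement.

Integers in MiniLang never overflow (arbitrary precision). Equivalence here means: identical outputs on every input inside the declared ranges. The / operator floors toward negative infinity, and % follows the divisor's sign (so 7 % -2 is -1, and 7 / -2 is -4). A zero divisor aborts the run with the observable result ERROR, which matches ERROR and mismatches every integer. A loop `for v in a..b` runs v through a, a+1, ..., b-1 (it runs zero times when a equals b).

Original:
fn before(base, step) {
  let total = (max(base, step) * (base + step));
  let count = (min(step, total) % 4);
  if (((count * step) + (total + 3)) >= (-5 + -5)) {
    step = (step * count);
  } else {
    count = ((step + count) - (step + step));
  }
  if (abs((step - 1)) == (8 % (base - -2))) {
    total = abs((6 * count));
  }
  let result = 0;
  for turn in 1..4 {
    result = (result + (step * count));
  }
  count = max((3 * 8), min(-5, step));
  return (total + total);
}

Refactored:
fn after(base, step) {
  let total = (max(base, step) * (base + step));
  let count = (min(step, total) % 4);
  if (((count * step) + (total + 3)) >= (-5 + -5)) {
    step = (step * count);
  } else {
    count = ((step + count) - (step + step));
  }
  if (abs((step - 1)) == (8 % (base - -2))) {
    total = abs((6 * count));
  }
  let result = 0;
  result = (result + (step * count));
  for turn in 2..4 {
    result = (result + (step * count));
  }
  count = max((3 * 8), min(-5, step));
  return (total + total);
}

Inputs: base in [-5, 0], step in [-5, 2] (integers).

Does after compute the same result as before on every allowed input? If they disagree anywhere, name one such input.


Side by side, the visible changes include: arithmetic usage differs, statement counts differ, loop structure differs.
As a probe, take base=0, step=1: before runs total := 1 | count := 1 | (((count * step) + (total + 3)) >= (-5 + -5)): true | step := 1 | (abs((step - 1)) == (8 % (base - -2))): true | total := 6 | result := 0 | iter turn=1: | result := 1 | iter turn=2: | result := 2 | iter turn=3: | result := 3 | count := 24 | result 12; after runs total := 1 | count := 1 | (((count * step) + (total + 3)) >= (-5 + -5)): true | step := 1 | (abs((step - 1)) == (8 % (base - -2))): true | total := 6 | result := 0 | result := 1 | iter turn=2: | result := 2 | iter turn=3: | result := 3 | count := 24 | result 12; both end at 12.
An exhaustive pass over the 48 declared inputs shows identical outputs.
verdict: equivalent


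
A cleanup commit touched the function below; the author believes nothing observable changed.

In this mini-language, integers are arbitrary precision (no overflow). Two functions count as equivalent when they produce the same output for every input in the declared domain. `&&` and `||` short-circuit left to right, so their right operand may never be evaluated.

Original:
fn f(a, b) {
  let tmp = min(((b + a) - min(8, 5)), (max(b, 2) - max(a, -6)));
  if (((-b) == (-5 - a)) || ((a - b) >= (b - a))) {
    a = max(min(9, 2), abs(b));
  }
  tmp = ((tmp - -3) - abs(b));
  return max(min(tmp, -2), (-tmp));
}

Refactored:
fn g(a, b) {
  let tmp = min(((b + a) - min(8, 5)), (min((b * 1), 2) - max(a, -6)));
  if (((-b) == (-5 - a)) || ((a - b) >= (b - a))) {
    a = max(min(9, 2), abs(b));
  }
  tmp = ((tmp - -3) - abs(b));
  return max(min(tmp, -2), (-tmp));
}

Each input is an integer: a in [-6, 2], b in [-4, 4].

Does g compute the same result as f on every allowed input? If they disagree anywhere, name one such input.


Not equivalent: a=2, b=4 separates them (0 vs 1).
f: tmp=1, then (((-b) == (-5 - a)) || ((a - b) >= (b - a))) is false, then tmp=0, then returns 0
g: tmp=0, then (((-b) == (-5 - a)) || ((a - b) >= (b - a))) is false, then tmp=-1, then returns 1
verdict: not equivalent; witness: a=2, b=4


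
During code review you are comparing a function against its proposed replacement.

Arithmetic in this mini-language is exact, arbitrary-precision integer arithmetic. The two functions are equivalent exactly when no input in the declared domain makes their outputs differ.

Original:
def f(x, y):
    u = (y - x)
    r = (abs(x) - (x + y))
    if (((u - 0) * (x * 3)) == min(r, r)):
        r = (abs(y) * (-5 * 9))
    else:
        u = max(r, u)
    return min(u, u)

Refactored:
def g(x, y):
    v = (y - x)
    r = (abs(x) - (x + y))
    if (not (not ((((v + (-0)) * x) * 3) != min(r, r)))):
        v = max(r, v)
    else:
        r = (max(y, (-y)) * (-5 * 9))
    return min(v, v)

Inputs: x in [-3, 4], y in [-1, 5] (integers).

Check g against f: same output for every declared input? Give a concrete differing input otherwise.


Behavior is preserved: although boolean connective usage differs; and arithmetic usage differs; and min/max/abs usage differs; and local variable names differ; and comparison usage differs, the outputs never diverge.
As a probe, take x=0, y=2: f runs u := 2 | r := -2 | (((u - 0) * (x * 3)) == min(r, r)): false | u := 2 | result 2; g runs v := 2 | r := -2 | (not (not ((((v + (-0)) * x) * 3) != min(r, r)))): true | v := 2 | result 2; both end at 2.
Checked all 56 inputs in the declared domain: the outputs agree on every one.
verdict: equivalent


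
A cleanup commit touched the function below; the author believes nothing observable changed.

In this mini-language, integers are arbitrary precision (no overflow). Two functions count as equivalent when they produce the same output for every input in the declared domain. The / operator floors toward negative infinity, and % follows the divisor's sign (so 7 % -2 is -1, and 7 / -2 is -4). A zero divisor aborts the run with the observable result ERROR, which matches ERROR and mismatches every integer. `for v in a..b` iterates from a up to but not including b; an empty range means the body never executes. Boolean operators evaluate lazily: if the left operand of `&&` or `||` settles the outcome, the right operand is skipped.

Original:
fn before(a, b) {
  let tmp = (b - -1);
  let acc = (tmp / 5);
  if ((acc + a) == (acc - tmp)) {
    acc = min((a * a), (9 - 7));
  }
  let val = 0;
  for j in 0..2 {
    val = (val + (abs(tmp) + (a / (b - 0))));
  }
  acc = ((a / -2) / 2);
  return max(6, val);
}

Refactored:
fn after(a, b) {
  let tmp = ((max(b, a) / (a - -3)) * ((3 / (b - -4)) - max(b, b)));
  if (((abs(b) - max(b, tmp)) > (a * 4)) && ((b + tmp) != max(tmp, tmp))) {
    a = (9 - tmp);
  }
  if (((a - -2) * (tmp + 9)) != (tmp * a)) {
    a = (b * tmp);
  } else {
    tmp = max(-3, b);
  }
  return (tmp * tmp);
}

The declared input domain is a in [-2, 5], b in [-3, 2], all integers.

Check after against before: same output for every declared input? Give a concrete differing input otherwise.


Not equivalent: a=-2, b=-3 separates them (6 vs 144).
before: tmp = -2; acc = -1; ((acc + a) == (acc - tmp)) -> false; val = 0; [j=0]; val = 2; [j=1]; val = 4; acc = 0; return 6
after: tmp = -12; (((abs(b) - max(b, tmp)) > (a * 4)) && ((b + tmp) != max(tmp, tmp))) -> true; a = 21; (((a - -2) * (tmp + 9)) != (tmp * a)) -> true; a = 36; return 144
verdict: not equivalent; witness: a=-2, b=-3


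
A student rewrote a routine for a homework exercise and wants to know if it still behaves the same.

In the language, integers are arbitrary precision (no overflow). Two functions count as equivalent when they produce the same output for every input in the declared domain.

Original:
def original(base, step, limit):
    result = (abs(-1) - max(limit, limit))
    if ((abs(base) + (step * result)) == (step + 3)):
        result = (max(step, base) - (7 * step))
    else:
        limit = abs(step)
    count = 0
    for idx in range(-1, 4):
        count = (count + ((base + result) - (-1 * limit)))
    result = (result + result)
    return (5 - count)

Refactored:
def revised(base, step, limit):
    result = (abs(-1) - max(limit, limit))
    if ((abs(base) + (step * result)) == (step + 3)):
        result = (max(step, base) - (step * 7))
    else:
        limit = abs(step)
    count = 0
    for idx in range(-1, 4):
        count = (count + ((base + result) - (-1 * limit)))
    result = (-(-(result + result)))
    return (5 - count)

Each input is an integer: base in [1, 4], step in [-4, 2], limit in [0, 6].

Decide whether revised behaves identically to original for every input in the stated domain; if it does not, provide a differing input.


Behavior is preserved: although same computation, different form, the outputs never diverge.
Tracing base=1, step=-3, limit=3: original: result=-2, then ((abs(base) + (step * result)) == (step + 3)) is false, then limit=3, then count=0, then (idx=-1), then count=2, then (idx=0), then count=4, then (idx=1), then count=6, then (idx=2), then count=8, then (idx=3), then count=10, then result=-4, then returns -5 | revised: result=-2, then ((abs(base) + (step * result)) == (step + 3)) is false, then limit=3, then count=0, then (idx=-1), then count=2, then (idx=0), then count=4, then (idx=1), then count=6, then (idx=2), then count=8, then (idx=3), then count=10, then result=-4, then returns -5 — matching result -5.
Every one of the 196 inputs gives matching results.
verdict: equivalent


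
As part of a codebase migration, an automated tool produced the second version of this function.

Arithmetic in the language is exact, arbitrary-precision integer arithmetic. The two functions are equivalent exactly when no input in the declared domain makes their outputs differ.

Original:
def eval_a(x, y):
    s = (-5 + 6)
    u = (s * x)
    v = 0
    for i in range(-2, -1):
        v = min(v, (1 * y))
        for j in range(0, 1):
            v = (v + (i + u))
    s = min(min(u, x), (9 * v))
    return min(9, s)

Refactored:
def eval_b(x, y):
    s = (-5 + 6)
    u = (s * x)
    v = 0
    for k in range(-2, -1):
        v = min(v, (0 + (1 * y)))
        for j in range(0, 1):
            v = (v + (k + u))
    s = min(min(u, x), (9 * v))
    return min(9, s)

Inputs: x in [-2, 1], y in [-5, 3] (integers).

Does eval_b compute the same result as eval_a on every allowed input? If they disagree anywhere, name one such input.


Reading the diff, among the changes: constant usage differs; arithmetic usage differs; local variable names differ.
As a probe, take x=1, y=-2: eval_a runs s=1, then u=1, then v=0, then (i=-2), then v=-2, then (j=0), then v=-3, then s=-27, then returns -27; eval_b runs s=1, then u=1, then v=0, then (k=-2), then v=-2, then (j=0), then v=-3, then s=-27, then returns -27; both end at -27.
Every one of the 36 inputs gives matching results.
verdict: equivalent


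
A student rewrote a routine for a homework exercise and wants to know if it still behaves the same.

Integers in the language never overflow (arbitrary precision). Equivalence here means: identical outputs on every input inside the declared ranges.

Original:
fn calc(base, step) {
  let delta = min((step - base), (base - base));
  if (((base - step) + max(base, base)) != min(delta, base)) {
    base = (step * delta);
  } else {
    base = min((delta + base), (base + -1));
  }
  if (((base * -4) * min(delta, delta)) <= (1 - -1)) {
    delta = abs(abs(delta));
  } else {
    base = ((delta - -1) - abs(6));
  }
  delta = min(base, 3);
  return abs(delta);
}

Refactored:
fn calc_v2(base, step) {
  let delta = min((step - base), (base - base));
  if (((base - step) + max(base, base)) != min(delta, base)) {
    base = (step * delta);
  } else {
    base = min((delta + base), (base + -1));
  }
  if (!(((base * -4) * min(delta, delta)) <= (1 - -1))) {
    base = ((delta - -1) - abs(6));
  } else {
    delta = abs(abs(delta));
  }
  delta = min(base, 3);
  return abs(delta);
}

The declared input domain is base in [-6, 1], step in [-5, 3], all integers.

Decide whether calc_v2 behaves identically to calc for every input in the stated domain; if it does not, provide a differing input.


Changes here: boolean connective usage differs; the full 72-point sweep finds no disagreement.
verdict: equivalent


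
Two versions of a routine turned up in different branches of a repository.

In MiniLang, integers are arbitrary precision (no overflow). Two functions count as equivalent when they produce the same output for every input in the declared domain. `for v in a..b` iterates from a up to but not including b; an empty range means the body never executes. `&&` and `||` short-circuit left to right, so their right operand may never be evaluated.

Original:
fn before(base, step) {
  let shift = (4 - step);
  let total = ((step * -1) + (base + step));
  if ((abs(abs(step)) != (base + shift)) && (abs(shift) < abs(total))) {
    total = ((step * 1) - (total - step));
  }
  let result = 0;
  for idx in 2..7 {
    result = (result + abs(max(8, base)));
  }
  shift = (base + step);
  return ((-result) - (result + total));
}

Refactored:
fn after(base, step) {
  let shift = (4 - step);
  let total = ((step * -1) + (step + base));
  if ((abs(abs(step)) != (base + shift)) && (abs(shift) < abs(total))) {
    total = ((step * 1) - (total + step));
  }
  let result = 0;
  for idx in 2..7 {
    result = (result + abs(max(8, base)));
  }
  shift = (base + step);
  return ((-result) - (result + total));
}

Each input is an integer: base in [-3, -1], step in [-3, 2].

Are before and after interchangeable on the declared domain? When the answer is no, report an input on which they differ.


Not equivalent: base=-3, step=2 separates them (-87 vs -83).
before: shift = 2; total = -3; ((abs(abs(step)) != (base + shift)) && (abs(shift) < abs(total))) -> true; total = 7; result = 0; [idx=2]; result = 8; [idx=3]; result = 16; [idx=4]; result = 24; [idx=5]; result = 32; [idx=6]; result = 40; shift = -1; return -87
after: shift = 2; total = -3; ((abs(abs(step)) != (base + shift)) && (abs(shift) < abs(total))) -> true; total = 3; result = 0; [idx=2]; result = 8; [idx=3]; result = 16; [idx=4]; result = 24; [idx=5]; result = 32; [idx=6]; result = 40; shift = -1; return -83
verdict: not equivalent; witness: base=-3, step=2


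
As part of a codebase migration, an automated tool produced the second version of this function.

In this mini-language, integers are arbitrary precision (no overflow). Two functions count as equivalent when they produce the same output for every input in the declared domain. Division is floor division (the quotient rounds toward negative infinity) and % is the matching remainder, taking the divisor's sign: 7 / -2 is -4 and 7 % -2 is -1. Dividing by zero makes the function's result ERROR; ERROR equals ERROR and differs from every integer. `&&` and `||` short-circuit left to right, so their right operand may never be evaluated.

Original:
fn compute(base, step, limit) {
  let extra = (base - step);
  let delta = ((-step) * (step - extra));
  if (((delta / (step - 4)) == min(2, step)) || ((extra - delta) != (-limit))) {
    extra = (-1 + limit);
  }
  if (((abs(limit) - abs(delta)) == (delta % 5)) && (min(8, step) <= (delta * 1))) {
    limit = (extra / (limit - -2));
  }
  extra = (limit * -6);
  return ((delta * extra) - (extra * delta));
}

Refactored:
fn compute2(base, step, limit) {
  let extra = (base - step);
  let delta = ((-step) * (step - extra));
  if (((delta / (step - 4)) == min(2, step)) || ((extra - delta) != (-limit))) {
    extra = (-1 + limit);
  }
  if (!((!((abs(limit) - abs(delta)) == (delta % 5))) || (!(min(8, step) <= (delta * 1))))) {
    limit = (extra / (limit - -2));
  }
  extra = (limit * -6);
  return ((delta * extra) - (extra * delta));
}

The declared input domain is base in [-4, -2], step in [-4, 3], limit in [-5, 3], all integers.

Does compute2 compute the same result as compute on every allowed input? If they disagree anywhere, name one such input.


Reading the diff, among the changes: boolean connective usage differs.
As a probe, take base=-3, step=-3, limit=0: compute runs extra := 0 | delta := -9 | (((delta / (step - 4)) == min(2, step)) || ((extra - delta) != (-limit))): true | extra := -1 | (((abs(limit) - abs(delta)) == (delta % 5)) && (min(8, step) <= (delta * 1))): false | extra := 0 | result 0; compute2 runs extra := 0 | delta := -9 | (((delta / (step - 4)) == min(2, step)) || ((extra - delta) != (-limit))): true | extra := -1 | (!((!((abs(limit) - abs(delta)) == (delta % 5))) || (!(min(8, step) <= (delta * 1))))): false | extra := 0 | result 0; both end at 0.
Checked all 216 inputs in the declared domain: the outputs agree on every one.
verdict: equivalent


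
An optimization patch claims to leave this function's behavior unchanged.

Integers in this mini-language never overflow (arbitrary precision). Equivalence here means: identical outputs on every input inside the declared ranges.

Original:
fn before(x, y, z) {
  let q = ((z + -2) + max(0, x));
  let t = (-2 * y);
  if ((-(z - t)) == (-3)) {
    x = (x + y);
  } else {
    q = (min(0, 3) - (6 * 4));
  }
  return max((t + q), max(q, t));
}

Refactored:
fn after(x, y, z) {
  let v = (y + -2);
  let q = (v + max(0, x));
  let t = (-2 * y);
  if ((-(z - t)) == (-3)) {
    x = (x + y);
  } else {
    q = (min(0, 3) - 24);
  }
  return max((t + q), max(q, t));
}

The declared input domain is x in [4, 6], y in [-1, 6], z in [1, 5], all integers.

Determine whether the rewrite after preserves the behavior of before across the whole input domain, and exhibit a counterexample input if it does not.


Evaluate both at x=4, y=-1, z=5.
before: q = 7; t = 2; ((-(z - t)) == (-3)) -> true; x = 3; return 9
after: v = -3; q = 1; t = 2; ((-(z - t)) == (-3)) -> true; x = 3; return 3
9 and 3 differ, so these are not the same function on this domain.
verdict: not equivalent; witness: x=4, y=-1, z=5


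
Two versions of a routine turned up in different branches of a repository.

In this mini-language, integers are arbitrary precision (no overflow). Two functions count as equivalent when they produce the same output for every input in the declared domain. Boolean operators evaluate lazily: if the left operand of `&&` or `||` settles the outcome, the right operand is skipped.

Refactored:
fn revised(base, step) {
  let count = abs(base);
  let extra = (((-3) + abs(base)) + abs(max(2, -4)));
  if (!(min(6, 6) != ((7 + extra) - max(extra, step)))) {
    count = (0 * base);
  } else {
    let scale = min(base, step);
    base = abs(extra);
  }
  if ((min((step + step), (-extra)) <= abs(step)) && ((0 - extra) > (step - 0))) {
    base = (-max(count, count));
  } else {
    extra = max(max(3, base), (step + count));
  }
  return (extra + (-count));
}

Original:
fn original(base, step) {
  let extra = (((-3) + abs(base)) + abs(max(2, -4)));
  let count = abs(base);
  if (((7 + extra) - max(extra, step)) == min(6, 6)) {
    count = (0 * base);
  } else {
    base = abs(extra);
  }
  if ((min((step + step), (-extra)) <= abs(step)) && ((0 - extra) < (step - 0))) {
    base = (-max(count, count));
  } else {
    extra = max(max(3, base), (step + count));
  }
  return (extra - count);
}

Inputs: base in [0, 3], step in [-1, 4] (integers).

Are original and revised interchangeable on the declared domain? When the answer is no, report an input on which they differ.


The rewrite breaks on base=0, step=-1, where the results are 3 and -1.
original: extra = -1; count = 0; (((7 + extra) - max(extra, step)) == min(6, 6)) -> false; base = 1; ((min((step + step), (-extra)) <= abs(step)) && ((0 - extra) < (step - 0))) -> false; extra = 3; return 3
revised: count = 0; extra = -1; (!(min(6, 6) != ((7 + extra) - max(extra, step)))) -> false; scale = -1; base = 1; ((min((step + step), (-extra)) <= abs(step)) && ((0 - extra) > (step - 0))) -> true; base = 0; return -1
verdict: not equivalent; witness: base=0, step=-1
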